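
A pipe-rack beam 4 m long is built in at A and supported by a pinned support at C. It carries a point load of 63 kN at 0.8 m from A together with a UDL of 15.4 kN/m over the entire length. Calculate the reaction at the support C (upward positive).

Take the reaction at C as the redundant and release it; the primary structure is a cantilever fixed at A.
Primary-structure tip deflection at C by superposition:
  point load 63 at a = 0.8: Pa²(3L − a)/(6EI) = 75.26/EI
  UDL 15.4: wL⁴/(8EI) = 492.8/EI
  δ_0 = 568.1/EI
Tip deflection under a unit load at C: L³/(3EI) = 21.33/EI.
Compatibility at C: δ_0 − R_C·δ_{CC} = 0, so R_C = 568.1/21.33 = 26.63 kN.

R_C = 26.63 kN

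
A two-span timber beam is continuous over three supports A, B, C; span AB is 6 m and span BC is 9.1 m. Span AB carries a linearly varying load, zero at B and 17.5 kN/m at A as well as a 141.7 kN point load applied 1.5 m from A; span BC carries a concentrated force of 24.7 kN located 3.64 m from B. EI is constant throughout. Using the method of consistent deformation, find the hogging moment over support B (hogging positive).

Insert a hinge at B; M_B is the redundant, and each span becomes simply supported.
Rotations at B on the released spans (each span's end-slope, ×1/EI):
  span AB: triangular load, peak 17.5: 7w₀L³/(360EI) = 73.5/EI
  span AB: point load 141.7 at a = 1.5: Pab(L + a)/(6LEI) = 199.3/EI
  span BC: point load 24.7 at a = 3.64: Pab(L + b)/(6LEI) = 130.9/EI
  relative rotation θ_0 = (272.8 + 130.9)/EI = 403.7/EI
A unit hogging moment at B produces rotation L₁/(3EI) + L₂/(3EI) = 5.033/EI.
Compatibility: M_B·(L₁+L₂)/(3EI) = θ_0, giving M_B = 80.2 kN·m (hogging).

M_B = 80.2 kN·m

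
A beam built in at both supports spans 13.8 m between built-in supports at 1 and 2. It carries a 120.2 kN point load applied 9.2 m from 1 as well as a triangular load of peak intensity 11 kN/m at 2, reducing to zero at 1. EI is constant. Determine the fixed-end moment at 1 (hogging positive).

Take the two fixed-end moments M_1, M_2 as redundants; the released structure is the simple span 12.
On the primary (simply-supported) span, the end slopes from the loading are:
  at 1: point load 120.2 at a = 9.2: Pab(L + b)/(6LEI) = 1130/EI
  at 2: point load 120.2 at a = 9.2: Pab(L + a)/(6LEI) = 1413/EI
  at 1: triangular load, peak 11: 7w₀L³/(360EI) = 562.1/EI
  at 2: triangular load, peak 11: w₀L³/(45EI) = 642.4/EI
  θ_10 = 1693/EI,  θ_20 = 2055/EI
Flexibility coefficients: a unit moment at one end gives L/(3EI) there and L/(6EI) at the far end, so f₁₁ = f₂₂ = 4.6/EI and f₁₂ = f₂₁ = 2.3/EI.
Compatibility — zero rotation at each built-in end:
  4.6 M_1 + 2.3 M_2 = 1693
  2.3 M_1 + 4.6 M_2 = 2055
Solving the pair gives M_1 = 192.7 kN·m and M_2 = 350.5 kN·m (hogging).

M_1 = 192.7 kN·m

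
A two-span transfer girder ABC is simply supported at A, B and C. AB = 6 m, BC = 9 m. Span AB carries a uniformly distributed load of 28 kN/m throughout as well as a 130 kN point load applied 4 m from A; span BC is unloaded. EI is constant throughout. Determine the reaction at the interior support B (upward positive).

R_B = 200.7 kN

Release continuity at B by inserting a hinge; the redundant is the internal moment M_B. The primary structure is two simply-supported spans AB and BC.
End slopes at the hinge B, treating each span as simply supported:
  span AB: UDL 28: wL³/(24EI) = 252/EI
  span AB: point load 130 at a = 4: Pab(L + a)/(6LEI) = 288.9/EI
  relative rotation θ_0 = (540.9 + 0)/EI = 540.9/EI
A unit hogging moment at B produces rotation L₁/(3EI) + L₂/(3EI) = 5/EI.
Slope continuity at B: θ_0 = M_B·5/EI, so M_B = 540.9/5 = 108.2 kN·m (hogging).
Span AB, ΣM about A with M_B applied at B: R_B^{AB}·6 = 1024 + 108.2, so R_B^{AB} = 188.7 kN and R_A = 298 − 188.7 = 109.3 kN.
Span BC, ΣM about C: R_B^{BC}·9 = 0 + 108.2, so R_B^{BC} = 12.02 kN and R_C = 0 − 12.02 = -12.02 kN.
R_B = 188.7 + 12.02 = 200.7 kN.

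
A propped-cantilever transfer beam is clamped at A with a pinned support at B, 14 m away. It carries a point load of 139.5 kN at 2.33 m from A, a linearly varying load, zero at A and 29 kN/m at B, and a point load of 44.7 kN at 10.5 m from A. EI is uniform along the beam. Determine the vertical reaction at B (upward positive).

Release the roller at B. Primary structure: cantilever fixed at A.
Free-end deflection of the primary structure under the applied loading (downward +):
  point load 139.5 at a = 2.33: Pa²(3L − a)/(6EI) = 5007/EI
  triangular load, peak 29 at the free end: 11w₀L⁴/(120EI) = 102123/EI
  point load 44.7 at a = 10.5: Pa²(3L − a)/(6EI) = 25873/EI
  δ_0 = 133003/EI
Flexibility coefficient — unit upward force at B: δ_{BB} = L³/(3EI) = 914.7/EI.
The prop prevents deflection at B: R_B = δ_0/δ_{BB} = 133003/914.7 = 145.4 kN.

R_B = 145.4 kN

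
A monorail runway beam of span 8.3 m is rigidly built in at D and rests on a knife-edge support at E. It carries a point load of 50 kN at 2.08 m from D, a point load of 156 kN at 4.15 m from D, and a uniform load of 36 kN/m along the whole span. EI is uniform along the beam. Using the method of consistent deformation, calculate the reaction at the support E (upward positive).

Take the reaction at E as the redundant and release it; the primary structure is a cantilever fixed at D.
Deflection at E on the released cantilever, summing each load's contribution:
  point load 50 at a = 2.08: Pa²(3L − a)/(6EI) = 822.7/EI
  point load 156 at a = 4.15: Pa²(3L − a)/(6EI) = 9292/EI
  UDL 36: wL⁴/(8EI) = 21356/EI
  δ_0 = 31471/EI
Flexibility coefficient — unit upward force at E: δ_{EE} = L³/(3EI) = 190.6/EI.
Compatibility at E: δ_0 − R_E·δ_{EE} = 0, so R_E = 31471/190.6 = 165.1 kN.

R_E = 165.1 kN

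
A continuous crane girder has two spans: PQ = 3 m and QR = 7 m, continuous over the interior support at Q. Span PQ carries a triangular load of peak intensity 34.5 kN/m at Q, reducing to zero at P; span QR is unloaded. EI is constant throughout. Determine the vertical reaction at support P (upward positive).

R_P = 15.18 kN

Insert a hinge at Q; M_Q is the redundant, and each span becomes simply supported.
Rotations at Q on the released spans (each span's end-slope, ×1/EI):
  span PQ: triangular load, peak 34.5: w₀L³/(45EI) = 20.7/EI
  relative rotation θ_0 = (20.7 + 0)/EI = 20.7/EI
A unit hogging moment at Q produces rotation L₁/(3EI) + L₂/(3EI) = 3.333/EI.
Compatibility: M_Q·(L₁+L₂)/(3EI) = θ_0, giving M_Q = 6.21 kN·m (hogging).
Span PQ, ΣM about P with M_Q applied at Q: R_Q^{PQ}·3 = 103.5 + 6.21, so R_Q^{PQ} = 36.57 kN and R_P = 51.75 − 36.57 = 15.18 kN.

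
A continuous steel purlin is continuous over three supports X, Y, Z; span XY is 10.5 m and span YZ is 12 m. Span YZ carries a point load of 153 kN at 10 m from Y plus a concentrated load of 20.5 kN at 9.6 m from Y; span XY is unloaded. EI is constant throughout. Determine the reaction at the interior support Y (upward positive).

Release continuity at Y by inserting a hinge; the redundant is the internal moment M_Y. The primary structure is two simply-supported spans XY and YZ.
End slopes at the hinge Y, treating each span as simply supported:
  span YZ: point load 153 at a = 10: Pab(L + b)/(6LEI) = 595/EI
  span YZ: point load 20.5 at a = 9.6: Pab(L + b)/(6LEI) = 94.46/EI
  relative rotation θ_0 = (0 + 689.5)/EI = 689.5/EI
A unit hogging moment at Y produces rotation L₁/(3EI) + L₂/(3EI) = 7.5/EI.
Compatibility: M_Y·(L₁+L₂)/(3EI) = θ_0, giving M_Y = 91.93 kN·m (hogging).
Span XY, ΣM about X with M_Y applied at Y: R_Y^{XY}·10.5 = 0 + 91.93, so R_Y^{XY} = 8.755 kN and R_X = 0 − 8.755 = -8.755 kN.
Span YZ, ΣM about Z: R_Y^{YZ}·12 = 355.2 + 91.93, so R_Y^{YZ} = 37.26 kN and R_Z = 173.5 − 37.26 = 136.2 kN.
R_Y = 8.755 + 37.26 = 46.02 kN.

R_Y = 46.02 kN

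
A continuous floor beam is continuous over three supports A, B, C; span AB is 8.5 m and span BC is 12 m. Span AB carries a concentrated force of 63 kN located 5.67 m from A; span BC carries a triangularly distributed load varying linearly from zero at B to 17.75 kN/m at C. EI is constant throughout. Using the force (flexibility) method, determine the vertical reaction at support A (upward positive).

R_A = 5.872 kN

Release continuity at B by inserting a hinge; the redundant is the internal moment M_B. The primary structure is two simply-supported spans AB and BC.
End slopes at the hinge B, treating each span as simply supported:
  span AB: point load 63 at a = 5.67: Pab(L + a)/(6LEI) = 280.9/EI
  span BC: triangular load, peak 17.75: 7w₀L³/(360EI) = 596.4/EI
  relative rotation θ_0 = (280.9 + 596.4)/EI = 877.3/EI
A unit hogging moment at B produces rotation L₁/(3EI) + L₂/(3EI) = 6.833/EI.
Slope continuity at B: θ_0 = M_B·6.833/EI, so M_B = 877.3/6.833 = 128.4 kN·m (hogging).
Span AB, ΣM about A with M_B applied at B: R_B^{AB}·8.5 = 357.2 + 128.4, so R_B^{AB} = 57.13 kN and R_A = 63 − 57.13 = 5.872 kN.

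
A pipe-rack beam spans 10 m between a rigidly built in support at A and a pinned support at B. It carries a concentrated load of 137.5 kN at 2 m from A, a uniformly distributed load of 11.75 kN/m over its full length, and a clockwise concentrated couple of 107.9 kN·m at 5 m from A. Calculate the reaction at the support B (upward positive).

R_B = 63.9 kN

Take the reaction at B as the redundant and release it; the primary structure is a cantilever fixed at A.
Deflection at B on the released cantilever, summing each load's contribution:
  point load 137.5 at a = 2: Pa²(3L − a)/(6EI) = 2567/EI
  UDL 11.75: wL⁴/(8EI) = 14688/EI
  clockwise couple 107.9 at a = 5: M₀a(2L − a)/(2EI) = 4046/EI
  δ_0 = 21300/EI
Tip deflection under a unit load at B: L³/(3EI) = 333.3/EI.
Compatibility at B: δ_0 − R_B·δ_{BB} = 0, so R_B = 21300/333.3 = 63.9 kN.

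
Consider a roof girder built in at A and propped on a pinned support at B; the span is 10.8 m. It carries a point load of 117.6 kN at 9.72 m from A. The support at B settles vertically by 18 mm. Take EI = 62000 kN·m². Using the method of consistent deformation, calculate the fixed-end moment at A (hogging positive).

Remove the prop at B; the released (primary) structure is a cantilever built in at A.
Downward deflection at the released point B due to the loads:
  point load 117.6 at a = 9.72: Pa²(3L − a)/(6EI) = 41998/EI
Flexibility coefficient — unit upward force at B: δ_{BB} = L³/(3EI) = 419.9/EI.
With EI = 62000 kN·m²: δ_0 = 0.67739 m and δ_{BB} = 0.006773 m/kN.
Compatibility — the beam at B must follow the support down by 0.018 m: δ_0 − R_B·δ_{BB} = 0.018, so R_B = (0.67739 − 0.018)/0.006773 = 97.36 kN.
Moment equilibrium about A: M_A = Σ(load moments about A) − R_B·L = 1143 − 97.36×10.8 = 91.57 kN·m.

M_A = 91.57 kN·m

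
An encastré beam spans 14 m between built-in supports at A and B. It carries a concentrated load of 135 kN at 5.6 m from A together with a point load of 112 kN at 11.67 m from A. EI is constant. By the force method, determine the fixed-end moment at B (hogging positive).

M_B = 362.8 kN·m

Take the two fixed-end moments M_A, M_B as redundants; the released structure is the simple span AB.
Simple-span end rotations at A and B under the given loads:
  at A: point load 135 at a = 5.6: Pab(L + b)/(6LEI) = 1693/EI
  at B: point load 135 at a = 5.6: Pab(L + a)/(6LEI) = 1482/EI
  at A: point load 112 at a = 11.67: Pab(L + b)/(6LEI) = 592/EI
  at B: point load 112 at a = 11.67: Pab(L + a)/(6LEI) = 930.7/EI
  θ_A0 = 2285/EI,  θ_B0 = 2412/EI
Flexibility coefficients: a unit moment at one end gives L/(3EI) there and L/(6EI) at the far end, so f₁₁ = f₂₂ = 4.667/EI and f₁₂ = f₂₁ = 2.333/EI.
Compatibility — zero rotation at each built-in end:
  4.667 M_A + 2.333 M_B = 2285
  2.333 M_A + 4.667 M_B = 2412
Solving the pair gives M_A = 308.4 kN·m and M_B = 362.8 kN·m (hogging).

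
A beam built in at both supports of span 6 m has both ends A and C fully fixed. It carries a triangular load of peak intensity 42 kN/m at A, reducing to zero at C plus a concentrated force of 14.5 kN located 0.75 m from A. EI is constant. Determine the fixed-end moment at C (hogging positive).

M_C = 51.59 kN·m

Release both end moments; the primary structure is a simply-supported span AC with redundants M_A and M_C.
End rotations of the released simple span under the applied load (×1/EI):
  at A: triangular load, peak 42: w₀L³/(45EI) = 201.6/EI
  at C: triangular load, peak 42: 7w₀L³/(360EI) = 176.4/EI
  at A: point load 14.5 at a = 0.75: Pab(L + b)/(6LEI) = 17.84/EI
  at C: point load 14.5 at a = 0.75: Pab(L + a)/(6LEI) = 10.71/EI
  θ_A0 = 219.4/EI,  θ_C0 = 187.1/EI
Flexibility coefficients: a unit moment at one end gives L/(3EI) there and L/(6EI) at the far end, so f₁₁ = f₂₂ = 2/EI and f₁₂ = f₂₁ = 1/EI.
Compatibility — zero rotation at each built-in end:
  2 M_A + 1 M_C = 219.4
  1 M_A + 2 M_C = 187.1
Solving the pair gives M_A = 83.93 kN·m and M_C = 51.59 kN·m (hogging).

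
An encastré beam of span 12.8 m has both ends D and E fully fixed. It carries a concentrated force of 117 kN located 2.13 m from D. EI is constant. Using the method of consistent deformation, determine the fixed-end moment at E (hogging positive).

M_E = 34.57 kN·m

Release both end moments; the primary structure is a simply-supported span DE with redundants M_D and M_E.
End rotations of the released simple span under the applied load (×1/EI):
  at D: point load 117 at a = 2.13: Pab(L + b)/(6LEI) = 812.6/EI
  at E: point load 117 at a = 2.13: Pab(L + a)/(6LEI) = 516.9/EI
  θ_D0 = 812.6/EI,  θ_E0 = 516.9/EI
Flexibility coefficients: a unit moment at one end gives L/(3EI) there and L/(6EI) at the far end, so f₁₁ = f₂₂ = 4.267/EI and f₁₂ = f₂₁ = 2.133/EI.
Compatibility — zero rotation at each built-in end:
  4.267 M_D + 2.133 M_E = 812.6
  2.133 M_D + 4.267 M_E = 516.9
Solving the pair gives M_D = 173.2 kN·m and M_E = 34.57 kN·m (hogging).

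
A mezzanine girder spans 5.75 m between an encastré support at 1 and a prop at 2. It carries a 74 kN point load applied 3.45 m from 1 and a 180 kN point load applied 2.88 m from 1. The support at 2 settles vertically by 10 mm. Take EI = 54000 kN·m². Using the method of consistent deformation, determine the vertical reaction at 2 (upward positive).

Release the roller at 2. Primary structure: cantilever fixed at 1.
Primary-structure tip deflection at 2 by superposition:
  point load 74 at a = 3.45: Pa²(3L − a)/(6EI) = 2026/EI
  point load 180 at a = 2.88: Pa²(3L − a)/(6EI) = 3576/EI
  δ_0 = 5602/EI
Tip deflection under a unit load at 2: L³/(3EI) = 63.37/EI.
With EI = 54000 kN·m²: δ_0 = 0.10373 m and δ_{22} = 0.001174 m/kN.
Compatibility — the beam at 2 must follow the support down by 0.01 m: δ_0 − R_2·δ_{22} = 0.01, so R_2 = (0.10373 − 0.01)/0.001174 = 79.87 kN.

R_2 = 79.87 kN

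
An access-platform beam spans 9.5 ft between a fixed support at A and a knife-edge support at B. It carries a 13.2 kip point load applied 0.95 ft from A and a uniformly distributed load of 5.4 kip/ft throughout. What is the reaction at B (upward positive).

Take the reaction at B as the redundant and release it; the primary structure is a cantilever fixed at A.
Downward deflection at the released point B due to the loads:
  point load 13.2 at a = 0.95: Pa²(3L − a)/(6EI) = 54.7/EI
  UDL 5.4: wL⁴/(8EI) = 5498/EI
  δ_0 = 5553/EI
Tip deflection under a unit load at B: L³/(3EI) = 285.8/EI.
The prop prevents deflection at B: R_B = δ_0/δ_{BB} = 5553/285.8 = 19.43 kip.

R_B = 19.43 kip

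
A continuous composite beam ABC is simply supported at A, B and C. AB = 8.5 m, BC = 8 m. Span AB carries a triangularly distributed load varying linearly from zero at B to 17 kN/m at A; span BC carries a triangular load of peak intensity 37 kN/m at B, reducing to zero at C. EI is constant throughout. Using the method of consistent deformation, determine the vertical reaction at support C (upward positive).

R_C = 35.15 kN

Release continuity at B by inserting a hinge; the redundant is the internal moment M_B. The primary structure is two simply-supported spans AB and BC.
Rotations at B on the released spans (each span's end-slope, ×1/EI):
  span AB: triangular load, peak 17: 7w₀L³/(360EI) = 203/EI
  span BC: triangular load, peak 37: w₀L³/(45EI) = 421/EI
  relative rotation θ_0 = (203 + 421)/EI = 624/EI
A unit hogging moment at B produces rotation L₁/(3EI) + L₂/(3EI) = 5.5/EI.
Compatibility: M_B·(L₁+L₂)/(3EI) = θ_0, giving M_B = 113.5 kN·m (hogging).
Span BC, ΣM about C: R_B^{BC}·8 = 789.3 + 113.5, so R_B^{BC} = 112.8 kN and R_C = 148 − 112.8 = 35.15 kN.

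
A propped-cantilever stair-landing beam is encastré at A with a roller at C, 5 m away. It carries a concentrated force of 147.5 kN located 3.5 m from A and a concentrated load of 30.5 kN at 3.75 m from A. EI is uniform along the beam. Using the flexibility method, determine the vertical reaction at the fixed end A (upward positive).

R_A = 75.58 kN

Choose R_C as the redundant. The primary structure is the cantilever fixed at A.
Primary-structure tip deflection at C by superposition:
  point load 147.5 at a = 3.5: Pa²(3L − a)/(6EI) = 3463/EI
  point load 30.5 at a = 3.75: Pa²(3L − a)/(6EI) = 804.2/EI
  δ_0 = 4267/EI
Tip deflection under a unit load at C: L³/(3EI) = 41.67/EI.
The prop prevents deflection at C: R_C = δ_0/δ_{CC} = 4267/41.67 = 102.4 kN.
Vertical equilibrium: R_A = ΣP − R_C = 178 − 102.4 = 75.58 kN.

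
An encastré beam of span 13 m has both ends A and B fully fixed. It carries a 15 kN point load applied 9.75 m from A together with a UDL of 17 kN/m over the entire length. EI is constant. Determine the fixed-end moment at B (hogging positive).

M_B = 266.8 kN·m

Release both end moments; the primary structure is a simply-supported span AB with redundants M_A and M_B.
On the primary (simply-supported) span, the end slopes from the loading are:
  at A: point load 15 at a = 9.75: Pab(L + b)/(6LEI) = 99.02/EI
  at B: point load 15 at a = 9.75: Pab(L + a)/(6LEI) = 138.6/EI
  at A: UDL 17: wL³/(24EI) = 1556/EI
  at B: UDL 17: wL³/(24EI) = 1556/EI
  θ_A0 = 1655/EI,  θ_B0 = 1695/EI
Flexibility coefficients: a unit moment at one end gives L/(3EI) there and L/(6EI) at the far end, so f₁₁ = f₂₂ = 4.333/EI and f₁₂ = f₂₁ = 2.167/EI.
Compatibility — zero rotation at each built-in end:
  4.333 M_A + 2.167 M_B = 1655
  2.167 M_A + 4.333 M_B = 1695
Solving the pair gives M_A = 248.6 kN·m and M_B = 266.8 kN·m (hogging).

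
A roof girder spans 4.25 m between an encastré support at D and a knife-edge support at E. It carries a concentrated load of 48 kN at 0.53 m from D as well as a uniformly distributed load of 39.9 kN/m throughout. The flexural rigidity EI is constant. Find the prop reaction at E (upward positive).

Remove the prop at E; the released (primary) structure is a cantilever built in at D.
Deflection at E on the released cantilever, summing each load's contribution:
  point load 48 at a = 0.53: Pa²(3L − a)/(6EI) = 27.46/EI
  UDL 39.9: wL⁴/(8EI) = 1627/EI
  δ_0 = 1655/EI
Tip deflection under a unit load at E: L³/(3EI) = 25.59/EI.
Compatibility at E: δ_0 − R_E·δ_{EE} = 0, so R_E = 1655/25.59 = 64.66 kN.

R_E = 64.66 kN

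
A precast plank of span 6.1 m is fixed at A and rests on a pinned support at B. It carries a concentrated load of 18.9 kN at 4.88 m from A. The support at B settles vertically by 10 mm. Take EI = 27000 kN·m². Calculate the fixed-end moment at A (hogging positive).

M_A = 32.84 kN·m

Take the reaction at B as the redundant and release it; the primary structure is a cantilever fixed at A.
Deflection at B on the released cantilever, summing each load's contribution:
  point load 18.9 at a = 4.88: Pa²(3L − a)/(6EI) = 1007/EI
Flexibility coefficient — unit upward force at B: δ_{BB} = L³/(3EI) = 75.66/EI.
With EI = 27000 kN·m²: δ_0 = 0.037285 m and δ_{BB} = 0.002802 m/kN.
Compatibility — the beam at B must follow the support down by 0.01 m: δ_0 − R_B·δ_{BB} = 0.01, so R_B = (0.037285 − 0.01)/0.002802 = 9.737 kN.
Moment equilibrium about A: M_A = Σ(load moments about A) − R_B·L = 92.23 − 9.737×6.1 = 32.84 kN·m.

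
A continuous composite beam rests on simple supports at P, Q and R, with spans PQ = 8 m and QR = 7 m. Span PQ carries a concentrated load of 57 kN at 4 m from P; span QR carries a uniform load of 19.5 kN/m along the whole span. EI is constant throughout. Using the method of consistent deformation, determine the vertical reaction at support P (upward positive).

Insert a hinge at Q; M_Q is the redundant, and each span becomes simply supported.
Rotations at Q on the released spans (each span's end-slope, ×1/EI):
  span PQ: point load 57 at a = 4: Pab(L + a)/(6LEI) = 228/EI
  span QR: UDL 19.5: wL³/(24EI) = 278.7/EI
  relative rotation θ_0 = (228 + 278.7)/EI = 506.7/EI
A unit hogging moment at Q produces rotation L₁/(3EI) + L₂/(3EI) = 5/EI.
Slope continuity at Q: θ_0 = M_Q·5/EI, so M_Q = 506.7/5 = 101.3 kN·m (hogging).
Span PQ, ΣM about P with M_Q applied at Q: R_Q^{PQ}·8 = 228 + 101.3, so R_Q^{PQ} = 41.17 kN and R_P = 57 − 41.17 = 15.83 kN.

R_P = 15.83 kN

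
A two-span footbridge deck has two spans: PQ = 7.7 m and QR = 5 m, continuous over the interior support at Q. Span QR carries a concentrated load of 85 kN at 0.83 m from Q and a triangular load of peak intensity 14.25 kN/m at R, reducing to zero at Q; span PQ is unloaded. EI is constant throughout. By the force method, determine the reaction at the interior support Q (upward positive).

Take M_Q as the redundant. Released structure: two simple spans PQ and QR with a hinge at Q.
Discontinuity in slope at Q on the released structure — sum the simple-span end rotations:
  span QR: point load 85 at a = 0.83: Pab(L + b)/(6LEI) = 89.93/EI
  span QR: triangular load, peak 14.25: 7w₀L³/(360EI) = 34.64/EI
  relative rotation θ_0 = (0 + 124.6)/EI = 124.6/EI
A unit hogging moment at Q produces rotation L₁/(3EI) + L₂/(3EI) = 4.233/EI.
Slope continuity at Q: θ_0 = M_Q·4.233/EI, so M_Q = 124.6/4.233 = 29.42 kN·m (hogging).
Span PQ, ΣM about P with M_Q applied at Q: R_Q^{PQ}·7.7 = 0 + 29.42, so R_Q^{PQ} = 3.821 kN and R_P = 0 − 3.821 = -3.821 kN.
Span QR, ΣM about R: R_Q^{QR}·5 = 413.8 + 29.42, so R_Q^{QR} = 88.65 kN and R_R = 120.6 − 88.65 = 31.98 kN.
R_Q = 3.821 + 88.65 = 92.47 kN.

R_Q = 92.47 kN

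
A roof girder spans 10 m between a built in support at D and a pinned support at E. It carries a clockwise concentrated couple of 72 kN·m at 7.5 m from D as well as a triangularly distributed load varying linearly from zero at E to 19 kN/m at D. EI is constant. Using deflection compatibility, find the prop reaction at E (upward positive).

Choose R_E as the redundant. The primary structure is the cantilever fixed at D.
Downward deflection at the released point E due to the loads:
  clockwise couple 72 at a = 7.5: M₀a(2L − a)/(2EI) = 3375/EI
  triangular load, peak 19 at the fixed end: w₀L⁴/(30EI) = 6333/EI
  δ_0 = 9708/EI
Tip deflection under a unit load at E: L³/(3EI) = 333.3/EI.
The prop prevents deflection at E: R_E = δ_0/δ_{EE} = 9708/333.3 = 29.12 kN.

R_E = 29.12 kN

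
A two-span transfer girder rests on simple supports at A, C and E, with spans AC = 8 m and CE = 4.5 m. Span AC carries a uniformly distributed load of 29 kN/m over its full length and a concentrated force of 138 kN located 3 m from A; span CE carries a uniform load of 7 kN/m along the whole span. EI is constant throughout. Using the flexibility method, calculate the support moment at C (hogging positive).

Insert a hinge at C; M_C is the redundant, and each span becomes simply supported.
End slopes at the hinge C, treating each span as simply supported:
  span AC: UDL 29: wL³/(24EI) = 618.7/EI
  span AC: point load 138 at a = 3: Pab(L + a)/(6LEI) = 474.4/EI
  span CE: UDL 7: wL³/(24EI) = 26.58/EI
  relative rotation θ_0 = (1093 + 26.58)/EI = 1120/EI
A unit hogging moment at C produces rotation L₁/(3EI) + L₂/(3EI) = 4.167/EI.
Compatibility: M_C·(L₁+L₂)/(3EI) = θ_0, giving M_C = 268.7 kN·m (hogging).

M_C = 268.7 kN·m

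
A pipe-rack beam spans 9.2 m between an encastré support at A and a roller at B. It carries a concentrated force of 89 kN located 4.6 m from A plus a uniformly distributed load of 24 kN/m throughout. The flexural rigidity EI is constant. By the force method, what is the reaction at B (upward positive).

R_B = 110.6 kN

Choose R_B as the redundant. The primary structure is the cantilever fixed at A.
Free-end deflection of the primary structure under the applied loading (downward +):
  point load 89 at a = 4.6: Pa²(3L − a)/(6EI) = 7219/EI
  UDL 24: wL⁴/(8EI) = 21492/EI
  δ_0 = 28711/EI
Flexibility coefficient — unit upward force at B: δ_{BB} = L³/(3EI) = 259.6/EI.
Compatibility at B: δ_0 − R_B·δ_{BB} = 0, so R_B = 28711/259.6 = 110.6 kN.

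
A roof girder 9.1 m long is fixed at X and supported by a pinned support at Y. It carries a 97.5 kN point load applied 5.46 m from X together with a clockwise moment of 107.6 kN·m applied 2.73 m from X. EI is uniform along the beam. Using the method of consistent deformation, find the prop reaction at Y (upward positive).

Take the reaction at Y as the redundant and release it; the primary structure is a cantilever fixed at X.
Downward deflection at the released point Y due to the loads:
  point load 97.5 at a = 5.46: Pa²(3L − a)/(6EI) = 10580/EI
  clockwise couple 107.6 at a = 2.73: M₀a(2L − a)/(2EI) = 2272/EI
  δ_0 = 12852/EI
Tip deflection under a unit load at Y: L³/(3EI) = 251.2/EI.
The prop prevents deflection at Y: R_Y = δ_0/δ_{YY} = 12852/251.2 = 51.17 kN.

R_Y = 51.17 kN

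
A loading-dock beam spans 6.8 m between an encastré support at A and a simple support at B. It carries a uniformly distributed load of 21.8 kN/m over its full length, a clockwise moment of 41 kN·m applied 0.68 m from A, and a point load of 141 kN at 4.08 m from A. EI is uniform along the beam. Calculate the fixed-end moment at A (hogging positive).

Take the reaction at B as the redundant and release it; the primary structure is a cantilever fixed at A.
Downward deflection at the released point B due to the loads:
  UDL 21.8: wL⁴/(8EI) = 5826/EI
  clockwise couple 41 at a = 0.68: M₀a(2L − a)/(2EI) = 180.1/EI
  point load 141 at a = 4.08: Pa²(3L − a)/(6EI) = 6384/EI
  δ_0 = 12391/EI
Tip deflection under a unit load at B: L³/(3EI) = 104.8/EI.
Compatibility at B: δ_0 − R_B·δ_{BB} = 0, so R_B = 12391/104.8 = 118.2 kN.
Moment equilibrium about A: M_A = Σ(load moments about A) − R_B·L = 1120 − 118.2×6.8 = 316.4 kN·m.

M_A = 316.4 kN·m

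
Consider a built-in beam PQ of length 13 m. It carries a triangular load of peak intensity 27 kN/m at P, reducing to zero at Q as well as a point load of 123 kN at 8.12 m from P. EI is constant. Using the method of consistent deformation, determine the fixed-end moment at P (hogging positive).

Release both end moments; the primary structure is a simply-supported span PQ with redundants M_P and M_Q.
Simple-span end rotations at P and Q under the given loads:
  at P: triangular load, peak 27: w₀L³/(45EI) = 1318/EI
  at Q: triangular load, peak 27: 7w₀L³/(360EI) = 1153/EI
  at P: point load 123 at a = 8.12: Pab(L + b)/(6LEI) = 1117/EI
  at Q: point load 123 at a = 8.12: Pab(L + a)/(6LEI) = 1320/EI
  θ_P0 = 2435/EI,  θ_Q0 = 2473/EI
Flexibility coefficients: a unit moment at one end gives L/(3EI) there and L/(6EI) at the far end, so f₁₁ = f₂₂ = 4.333/EI and f₁₂ = f₂₁ = 2.167/EI.
Compatibility — zero rotation at each built-in end:
  4.333 M_P + 2.167 M_Q = 2435
  2.167 M_P + 4.333 M_Q = 2473
Solving the pair gives M_P = 368.9 kN·m and M_Q = 386.3 kN·m (hogging).

M_P = 368.9 kN·m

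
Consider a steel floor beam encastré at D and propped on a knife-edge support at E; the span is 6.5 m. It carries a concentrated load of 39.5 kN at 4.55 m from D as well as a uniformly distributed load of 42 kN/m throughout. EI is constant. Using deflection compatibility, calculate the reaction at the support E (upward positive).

Remove the prop at E; the released (primary) structure is a cantilever built in at D.
Downward deflection at the released point E due to the loads:
  point load 39.5 at a = 4.55: Pa²(3L − a)/(6EI) = 2038/EI
  UDL 42: wL⁴/(8EI) = 9372/EI
  δ_0 = 11409/EI
Flexibility coefficient — unit upward force at E: δ_{EE} = L³/(3EI) = 91.54/EI.
Compatibility at E: δ_0 − R_E·δ_{EE} = 0, so R_E = 11409/91.54 = 124.6 kN.

R_E = 124.6 kN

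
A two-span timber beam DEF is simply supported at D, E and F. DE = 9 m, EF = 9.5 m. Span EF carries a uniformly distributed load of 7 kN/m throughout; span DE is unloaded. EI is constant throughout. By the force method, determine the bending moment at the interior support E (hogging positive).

M_E = 40.55 kN·m

Take M_E as the redundant. Released structure: two simple spans DE and EF with a hinge at E.
Rotations at E on the released spans (each span's end-slope, ×1/EI):
  span EF: UDL 7: wL³/(24EI) = 250.1/EI
  relative rotation θ_0 = (0 + 250.1)/EI = 250.1/EI
A unit hogging moment at E produces rotation L₁/(3EI) + L₂/(3EI) = 6.167/EI.
Compatibility: M_E·(L₁+L₂)/(3EI) = θ_0, giving M_E = 40.55 kN·m (hogging).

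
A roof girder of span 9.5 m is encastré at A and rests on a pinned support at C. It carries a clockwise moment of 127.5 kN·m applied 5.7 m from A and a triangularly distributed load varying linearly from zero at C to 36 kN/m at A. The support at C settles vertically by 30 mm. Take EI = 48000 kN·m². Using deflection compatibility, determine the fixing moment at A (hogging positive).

M_A = 231.3 kN·m

Release the roller at C. Primary structure: cantilever fixed at A.
Primary-structure tip deflection at C by superposition:
  clockwise couple 127.5 at a = 5.7: M₀a(2L − a)/(2EI) = 4833/EI
  triangular load, peak 36 at the fixed end: w₀L⁴/(30EI) = 9774/EI
  δ_0 = 14607/EI
Tip deflection under a unit load at C: L³/(3EI) = 285.8/EI.
With EI = 48000 kN·m²: δ_0 = 0.30431 m and δ_{CC} = 0.005954 m/kN.
Compatibility — the beam at C must follow the support down by 0.03 m: δ_0 − R_C·δ_{CC} = 0.03, so R_C = (0.30431 − 0.03)/0.005954 = 46.07 kN.
Moment equilibrium about A: M_A = Σ(load moments about A) − R_C·L = 669 − 46.07×9.5 = 231.3 kN·m.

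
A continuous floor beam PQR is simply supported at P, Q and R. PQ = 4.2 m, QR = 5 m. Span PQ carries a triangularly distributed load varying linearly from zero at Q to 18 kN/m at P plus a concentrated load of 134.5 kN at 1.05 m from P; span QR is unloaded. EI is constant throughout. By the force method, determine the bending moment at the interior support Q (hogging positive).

M_Q = 38.68 kN·m

Take M_Q as the redundant. Released structure: two simple spans PQ and QR with a hinge at Q.
End slopes at the hinge Q, treating each span as simply supported:
  span PQ: triangular load, peak 18: 7w₀L³/(360EI) = 25.93/EI
  span PQ: point load 134.5 at a = 1.05: Pab(L + a)/(6LEI) = 92.68/EI
  relative rotation θ_0 = (118.6 + 0)/EI = 118.6/EI
A unit hogging moment at Q produces rotation L₁/(3EI) + L₂/(3EI) = 3.067/EI.
Compatibility: M_Q·(L₁+L₂)/(3EI) = θ_0, giving M_Q = 38.68 kN·m (hogging).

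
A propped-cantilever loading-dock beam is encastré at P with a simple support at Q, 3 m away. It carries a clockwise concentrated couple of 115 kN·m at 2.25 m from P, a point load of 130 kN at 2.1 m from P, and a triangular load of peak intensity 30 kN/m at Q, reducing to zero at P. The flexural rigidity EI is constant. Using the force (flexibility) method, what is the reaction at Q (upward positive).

Remove the prop at Q; the released (primary) structure is a cantilever built in at P.
Primary-structure tip deflection at Q by superposition:
  clockwise couple 115 at a = 2.25: M₀a(2L − a)/(2EI) = 485.2/EI
  point load 130 at a = 2.1: Pa²(3L − a)/(6EI) = 659.3/EI
  triangular load, peak 30 at the free end: 11w₀L⁴/(120EI) = 222.8/EI
  δ_0 = 1367/EI
Tip deflection under a unit load at Q: L³/(3EI) = 9/EI.
Compatibility at Q: δ_0 − R_Q·δ_{QQ} = 0, so R_Q = 1367/9 = 151.9 kN.

R_Q = 151.9 kN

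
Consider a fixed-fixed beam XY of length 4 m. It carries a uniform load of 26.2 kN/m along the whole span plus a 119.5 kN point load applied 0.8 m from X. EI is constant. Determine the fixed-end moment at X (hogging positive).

M_X = 96.12 kN·m

Release both end moments; the primary structure is a simply-supported span XY with redundants M_X and M_Y.
On the primary (simply-supported) span, the end slopes from the loading are:
  at X: UDL 26.2: wL³/(24EI) = 69.87/EI
  at Y: UDL 26.2: wL³/(24EI) = 69.87/EI
  at X: point load 119.5 at a = 0.8: Pab(L + b)/(6LEI) = 91.78/EI
  at Y: point load 119.5 at a = 0.8: Pab(L + a)/(6LEI) = 61.18/EI
  θ_X0 = 161.6/EI,  θ_Y0 = 131.1/EI
Flexibility coefficients: a unit moment at one end gives L/(3EI) there and L/(6EI) at the far end, so f₁₁ = f₂₂ = 1.333/EI and f₁₂ = f₂₁ = 0.6667/EI.
Compatibility — zero rotation at each built-in end:
  1.333 M_X + 0.6667 M_Y = 161.6
  0.6667 M_X + 1.333 M_Y = 131.1
Solving the pair gives M_X = 96.12 kN·m and M_Y = 50.23 kN·m (hogging).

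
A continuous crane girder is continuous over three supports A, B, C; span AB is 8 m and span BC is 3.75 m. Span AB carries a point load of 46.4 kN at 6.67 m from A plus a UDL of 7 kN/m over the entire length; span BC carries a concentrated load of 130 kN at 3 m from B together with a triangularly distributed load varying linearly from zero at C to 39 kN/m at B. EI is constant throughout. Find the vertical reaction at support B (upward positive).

Release continuity at B by inserting a hinge; the redundant is the internal moment M_B. The primary structure is two simply-supported spans AB and BC.
Rotations at B on the released spans (each span's end-slope, ×1/EI):
  span AB: point load 46.4 at a = 6.67: Pab(L + a)/(6LEI) = 125.8/EI
  span AB: UDL 7: wL³/(24EI) = 149.3/EI
  span BC: point load 130 at a = 3: Pab(L + b)/(6LEI) = 58.5/EI
  span BC: triangular load, peak 39: w₀L³/(45EI) = 45.7/EI
  relative rotation θ_0 = (275.1 + 104.2)/EI = 379.3/EI
A unit hogging moment at B produces rotation L₁/(3EI) + L₂/(3EI) = 3.917/EI.
Slope continuity at B: θ_0 = M_B·3.917/EI, so M_B = 379.3/3.917 = 96.85 kN·m (hogging).
Span AB, ΣM about A with M_B applied at B: R_B^{AB}·8 = 533.5 + 96.85, so R_B^{AB} = 78.79 kN and R_A = 102.4 − 78.79 = 23.61 kN.
Span BC, ΣM about C: R_B^{BC}·3.75 = 280.3 + 96.85, so R_B^{BC} = 100.6 kN and R_C = 203.1 − 100.6 = 102.5 kN.
R_B = 78.79 + 100.6 = 179.4 kN.

R_B = 179.4 kN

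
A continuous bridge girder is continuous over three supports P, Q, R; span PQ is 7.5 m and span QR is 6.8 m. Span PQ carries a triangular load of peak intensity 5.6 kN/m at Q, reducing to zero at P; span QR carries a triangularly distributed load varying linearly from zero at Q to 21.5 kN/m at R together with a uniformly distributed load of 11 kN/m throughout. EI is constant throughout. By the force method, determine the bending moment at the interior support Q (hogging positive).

Take M_Q as the redundant. Released structure: two simple spans PQ and QR with a hinge at Q.
Rotations at Q on the released spans (each span's end-slope, ×1/EI):
  span PQ: triangular load, peak 5.6: w₀L³/(45EI) = 52.5/EI
  span QR: triangular load, peak 21.5: 7w₀L³/(360EI) = 131.5/EI
  span QR: UDL 11: wL³/(24EI) = 144.1/EI
  relative rotation θ_0 = (52.5 + 275.6)/EI = 328.1/EI
A unit hogging moment at Q produces rotation L₁/(3EI) + L₂/(3EI) = 4.767/EI.
Compatibility: M_Q·(L₁+L₂)/(3EI) = θ_0, giving M_Q = 68.82 kN·m (hogging).

M_Q = 68.82 kN·m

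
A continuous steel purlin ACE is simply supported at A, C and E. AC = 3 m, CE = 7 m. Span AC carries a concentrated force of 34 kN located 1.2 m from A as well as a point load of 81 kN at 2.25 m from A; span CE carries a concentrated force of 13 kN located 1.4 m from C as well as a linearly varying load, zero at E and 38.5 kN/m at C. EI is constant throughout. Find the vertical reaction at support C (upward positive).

R_C = 229 kN

Insert a hinge at C; M_C is the redundant, and each span becomes simply supported.
Discontinuity in slope at C on the released structure — sum the simple-span end rotations:
  span AC: point load 34 at a = 1.2: Pab(L + a)/(6LEI) = 17.14/EI
  span AC: point load 81 at a = 2.25: Pab(L + a)/(6LEI) = 39.87/EI
  span CE: point load 13 at a = 1.4: Pab(L + b)/(6LEI) = 30.58/EI
  span CE: triangular load, peak 38.5: w₀L³/(45EI) = 293.5/EI
  relative rotation θ_0 = (57 + 324)/EI = 381/EI
A unit hogging moment at C produces rotation L₁/(3EI) + L₂/(3EI) = 3.333/EI.
Compatibility: M_C·(L₁+L₂)/(3EI) = θ_0, giving M_C = 114.3 kN·m (hogging).
Span AC, ΣM about A with M_C applied at C: R_C^{AC}·3 = 223.1 + 114.3, so R_C^{AC} = 112.5 kN and R_A = 115 − 112.5 = 2.547 kN.
Span CE, ΣM about E: R_C^{CE}·7 = 701.6 + 114.3, so R_C^{CE} = 116.6 kN and R_E = 147.8 − 116.6 = 31.19 kN.
R_C = 112.5 + 116.6 = 229 kN.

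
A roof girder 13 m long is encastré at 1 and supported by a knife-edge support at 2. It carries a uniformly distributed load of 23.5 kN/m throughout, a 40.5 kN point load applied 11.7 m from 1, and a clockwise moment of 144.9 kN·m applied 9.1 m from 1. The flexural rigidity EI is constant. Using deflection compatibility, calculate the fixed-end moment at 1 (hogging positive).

Remove the prop at 2; the released (primary) structure is a cantilever built in at 1.
Primary-structure tip deflection at 2 by superposition:
  UDL 23.5: wL⁴/(8EI) = 83898/EI
  point load 40.5 at a = 11.7: Pa²(3L − a)/(6EI) = 25225/EI
  clockwise couple 144.9 at a = 9.1: M₀a(2L − a)/(2EI) = 11142/EI
  δ_0 = 120265/EI
Tip deflection under a unit load at 2: L³/(3EI) = 732.3/EI.
Compatibility at 2: δ_0 − R_2·δ_{22} = 0, so R_2 = 120265/732.3 = 164.2 kN.
Moment equilibrium about 1: M_1 = Σ(load moments about 1) − R_2·L = 2604 − 164.2×13 = 469.6 kN·m.

M_1 = 469.6 kN·m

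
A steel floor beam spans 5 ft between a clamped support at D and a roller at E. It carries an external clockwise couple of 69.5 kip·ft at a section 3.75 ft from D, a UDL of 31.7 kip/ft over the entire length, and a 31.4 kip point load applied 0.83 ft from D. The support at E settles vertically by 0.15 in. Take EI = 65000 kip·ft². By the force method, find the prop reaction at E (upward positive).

R_E = 60.71 kip

Take the reaction at E as the redundant and release it; the primary structure is a cantilever fixed at D.
Free-end deflection of the primary structure under the applied loading (downward +):
  clockwise couple 69.5 at a = 3.75: M₀a(2L − a)/(2EI) = 814.5/EI
  UDL 31.7: wL⁴/(8EI) = 2477/EI
  point load 31.4 at a = 0.83: Pa²(3L − a)/(6EI) = 51.09/EI
  δ_0 = 3342/EI
Tip deflection under a unit load at E: L³/(3EI) = 41.67/EI.
With EI = 65000 kip·ft²: δ_0 = 0.051417 ft and δ_{EE} = 0.000641 ft/kip.
Compatibility — the beam at E must follow the support down by 0.0125 ft: δ_0 − R_E·δ_{EE} = 0.0125, so R_E = (0.051417 − 0.0125)/0.000641 = 60.71 kip.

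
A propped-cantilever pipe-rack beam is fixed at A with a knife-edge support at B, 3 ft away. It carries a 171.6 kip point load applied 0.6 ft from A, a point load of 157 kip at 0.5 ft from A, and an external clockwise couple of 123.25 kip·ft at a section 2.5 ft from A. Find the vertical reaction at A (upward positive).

Choose R_B as the redundant. The primary structure is the cantilever fixed at A.
Free-end deflection of the primary structure under the applied loading (downward +):
  point load 171.6 at a = 0.6: Pa²(3L − a)/(6EI) = 86.49/EI
  point load 157 at a = 0.5: Pa²(3L − a)/(6EI) = 55.6/EI
  clockwise couple 123.25 at a = 2.5: M₀a(2L − a)/(2EI) = 539.2/EI
  δ_0 = 681.3/EI
Tip deflection under a unit load at B: L³/(3EI) = 9/EI.
Compatibility at B: δ_0 − R_B·δ_{BB} = 0, so R_B = 681.3/9 = 75.7 kip.
Vertical equilibrium: R_A = ΣP − R_B = 328.6 − 75.7 = 252.9 kip.

R_A = 252.9 kip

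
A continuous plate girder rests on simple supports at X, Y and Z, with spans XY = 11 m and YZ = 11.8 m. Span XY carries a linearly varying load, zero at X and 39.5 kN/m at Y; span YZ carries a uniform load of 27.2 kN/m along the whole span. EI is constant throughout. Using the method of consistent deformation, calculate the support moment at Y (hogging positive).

M_Y = 398.7 kN·m

Take M_Y as the redundant. Released structure: two simple spans XY and YZ with a hinge at Y.
Discontinuity in slope at Y on the released structure — sum the simple-span end rotations:
  span XY: triangular load, peak 39.5: w₀L³/(45EI) = 1168/EI
  span YZ: UDL 27.2: wL³/(24EI) = 1862/EI
  relative rotation θ_0 = (1168 + 1862)/EI = 3030/EI
A unit hogging moment at Y produces rotation L₁/(3EI) + L₂/(3EI) = 7.6/EI.
Compatibility: M_Y·(L₁+L₂)/(3EI) = θ_0, giving M_Y = 398.7 kN·m (hogging).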